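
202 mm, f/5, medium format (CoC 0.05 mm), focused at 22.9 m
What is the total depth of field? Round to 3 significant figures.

6.49 m

Hyperfocal distance H = f²/(N·c) + f = 202²/(5 × 0.05) + 202 = 40804/0.25 + 202 ≈ 163418.0 mm ≈ 163.4 m.
Near limit Dn = s·(H − f)/(H + s − 2f) = 22900 × (163418.0 − 202) / (163418.0 + 22900 − 2 × 202) = 22900 × 163216.0 / 185914.0 ≈ 20104.2 mm.
Far limit Df = s·(H − f)/(H − s) = 22900 × (163418.0 − 202) / (163418.0 − 22900) = 22900 × 163216.0 / 140518.0 ≈ 26599.1 mm.
Depth of field = Df − Dn = 26599.1 − 20104.2 ≈ 6494.9 mm ≈ 6.49 m.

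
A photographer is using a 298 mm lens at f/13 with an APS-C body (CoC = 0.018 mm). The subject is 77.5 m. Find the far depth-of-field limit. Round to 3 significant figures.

Hyperfocal distance H = f²/(N·c) + f = 298²/(13 × 0.018) + 298 = 88804/0.234 + 298 ≈ 379802.3 mm ≈ 379.8 m.
Far limit Df = s·(H − f)/(H − s) = 77500 × (379802.3 − 298) / (379802.3 − 77500) = 77500 × 379504.3 / 302302.3 ≈ 97292 mm ≈ 97.3 m.

97.3 m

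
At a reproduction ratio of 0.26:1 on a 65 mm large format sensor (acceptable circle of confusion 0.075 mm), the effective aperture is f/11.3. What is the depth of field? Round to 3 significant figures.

25.1 mm

At magnification m, DoF ≈ 2·N_eff·c/m² = 2 × 11.3 × 0.075 / 0.26² = 1.695 / 0.0676 ≈ 25.1 mm.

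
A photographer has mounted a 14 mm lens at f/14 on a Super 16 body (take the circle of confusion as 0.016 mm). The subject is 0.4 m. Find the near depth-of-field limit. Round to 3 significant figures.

Hyperfocal distance H = f²/(N·c) + f = 14²/(14 × 0.016) + 14 = 196/0.224 + 14 ≈ 889.0 mm ≈ 0.889 m.
Near limit Dn = s·(H − f)/(H + s − 2f) = 400 × (889.0 − 14) / (889.0 + 400 − 2 × 14) = 400 × 875.0 / 1261.0 ≈ 277.56 mm.

278 mm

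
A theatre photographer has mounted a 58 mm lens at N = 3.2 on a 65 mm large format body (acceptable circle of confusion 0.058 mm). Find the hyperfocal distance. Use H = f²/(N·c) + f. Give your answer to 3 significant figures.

18.2 m

Hyperfocal distance H = f²/(N·c) + f = 58²/(3.2 × 0.058) + 58 = 3364/0.1856 + 58 ≈ 18183.0 mm ≈ 18.2 m.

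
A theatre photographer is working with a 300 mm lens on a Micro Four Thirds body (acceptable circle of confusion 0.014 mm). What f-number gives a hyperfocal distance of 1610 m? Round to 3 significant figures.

Rearrange H = f²/(N·c) + f for N: N = f² / ((H − f)·c).
N = 300² / ((1610000 − 300) × 0.014) = 90000 / 22536 ≈ 3.99.

f/3.99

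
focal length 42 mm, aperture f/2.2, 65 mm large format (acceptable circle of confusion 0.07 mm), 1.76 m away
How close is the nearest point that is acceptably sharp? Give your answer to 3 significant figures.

1.53 m

Hyperfocal distance H = f²/(N·c) + f = 42²/(2.2 × 0.07) + 42 = 1764/0.154 + 42 ≈ 11496.5 mm ≈ 11.50 m.
Near limit Dn = s·(H − f)/(H + s − 2f) = 1760 × (11496.5 − 42) / (11496.5 + 1760 − 2 × 42) = 1760 × 11454.5 / 13172.5 ≈ 1530.5 mm ≈ 1.53 m.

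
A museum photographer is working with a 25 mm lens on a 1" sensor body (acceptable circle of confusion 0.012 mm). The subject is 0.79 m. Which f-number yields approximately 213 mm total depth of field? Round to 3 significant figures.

f/9.02

Write h = H − f = f²/(N·c). The thin-lens limits are Dn = s·h/(h + (s−f)) and Df = s·h/(h − (s−f)), so DoF = Df − Dn = 2·s·(s−f)·h / (h² − (s−f)²).
That is a quadratic in h: DoF·h² − 2·s·(s−f)·h − DoF·(s−f)² = 0 ⇒ h = (s−f)·(s + √(s² + DoF²)) / DoF = 765 × (790 + √(790² + 213²)) / 213 = 765 × (790 + 818.211) / 213 ≈ 5776.0 mm.
Then N = f²/(c·h) = 25² / (0.012 × 5776.0) = 625 / 69.312 ≈ 9.02.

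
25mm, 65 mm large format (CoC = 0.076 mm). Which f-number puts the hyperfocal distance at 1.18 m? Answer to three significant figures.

f/7.12

Rearrange H = f²/(N·c) + f for N: N = f² / ((H − f)·c).
N = 25² / ((1180 − 25) × 0.076) = 625 / 87.78 ≈ 7.12.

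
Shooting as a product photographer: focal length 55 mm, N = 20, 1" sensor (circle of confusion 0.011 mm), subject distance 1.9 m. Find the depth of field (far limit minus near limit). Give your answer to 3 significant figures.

Hyperfocal distance H = f²/(N·c) + f = 55²/(20 × 0.011) + 55 = 3025/0.22 + 55 ≈ 13805.0 mm ≈ 13.81 m.
Near limit Dn = s·(H − f)/(H + s − 2f) = 1900 × (13805.0 − 55) / (13805.0 + 1900 − 2 × 55) = 1900 × 13750.0 / 15595.0 ≈ 1675.22 mm.
Far limit Df = s·(H − f)/(H − s) = 1900 × (13805.0 − 55) / (13805.0 − 1900) = 1900 × 13750.0 / 11905.0 ≈ 2194.46 mm.
Depth of field = Df − Dn = 2194.46 − 1675.22 ≈ 519.24 mm ≈ 0.519 m.

0.519 m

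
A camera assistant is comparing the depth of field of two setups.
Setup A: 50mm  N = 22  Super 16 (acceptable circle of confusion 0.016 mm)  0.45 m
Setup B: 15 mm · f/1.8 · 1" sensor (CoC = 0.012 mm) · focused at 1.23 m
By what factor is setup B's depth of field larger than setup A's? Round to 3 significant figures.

5.72

Setup A: H = 50²/(22×0.016) + 50 ≈ 7152.3 mm; DoF = Df − Dn = 476.857 − 426.007 ≈ 50.850 mm.
Setup B: H = 15²/(1.8×0.012) + 15 ≈ 10431.7 mm; DoF = Df − Dn = 1392.41 − 1101.52 ≈ 290.89 mm.
Ratio = 290.89 / 50.850 ≈ 5.72.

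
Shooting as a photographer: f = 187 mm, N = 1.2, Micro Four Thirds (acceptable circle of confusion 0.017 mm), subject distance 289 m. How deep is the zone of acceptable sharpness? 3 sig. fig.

Hyperfocal distance H = f²/(N·c) + f = 187²/(1.2 × 0.017) + 187 = 34969/0.0204 + 187 ≈ 1714353.7 mm ≈ 1714 m.
Near limit Dn = s·(H − f)/(H + s − 2f) = 289000 × (1714353.7 − 187) / (1714353.7 + 289000 − 2 × 187) = 289000 × 1714166.7 / 2002979.7 ≈ 247329 mm.
Far limit Df = s·(H − f)/(H − s) = 289000 × (1714353.7 − 187) / (1714353.7 − 289000) = 289000 × 1714166.7 / 1425353.7 ≈ 347559 mm.
Depth of field = Df − Dn = 347559 − 247329 ≈ 100230 mm ≈ 100 m.

100 m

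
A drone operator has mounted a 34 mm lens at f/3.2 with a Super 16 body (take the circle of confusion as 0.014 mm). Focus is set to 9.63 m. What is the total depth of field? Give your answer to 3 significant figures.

8.31 m

Hyperfocal distance H = f²/(N·c) + f = 34²/(3.2 × 0.014) + 34 = 1156/0.0448 + 34 ≈ 25837.6 mm ≈ 25.84 m.
Near limit Dn = s·(H − f)/(H + s − 2f) = 9630 × (25837.6 − 34) / (25837.6 + 9630 − 2 × 34) = 9630 × 25803.6 / 35399.6 ≈ 7019.5 mm.
Far limit Df = s·(H − f)/(H − s) = 9630 × (25837.6 − 34) / (25837.6 − 9630) = 9630 × 25803.6 / 16207.6 ≈ 15331.6 mm.
Depth of field = Df − Dn = 15331.6 − 7019.5 ≈ 8312.1 mm ≈ 8.31 m.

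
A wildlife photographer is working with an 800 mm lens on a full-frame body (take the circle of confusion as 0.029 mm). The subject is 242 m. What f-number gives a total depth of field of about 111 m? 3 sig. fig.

f/20

Write h = H − f = f²/(N·c). The thin-lens limits are Dn = s·h/(h + (s−f)) and Df = s·h/(h − (s−f)), so DoF = Df − Dn = 2·s·(s−f)·h / (h² − (s−f)²).
That is a quadratic in h: DoF·h² − 2·s·(s−f)·h − DoF·(s−f)² = 0 ⇒ h = (s−f)·(s + √(s² + DoF²)) / DoF = 241200 × (242000 + √(242000² + 111000²)) / 111000 = 241200 × (242000 + 266242) / 111000 ≈ 1104397 mm.
Then N = f²/(c·h) = 800² / (0.029 × 1104397) = 640000 / 32028 ≈ 20.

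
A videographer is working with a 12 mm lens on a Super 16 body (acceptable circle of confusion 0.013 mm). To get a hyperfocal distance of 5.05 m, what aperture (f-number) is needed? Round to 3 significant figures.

f/2.20

Rearrange H = f²/(N·c) + f for N: N = f² / ((H − f)·c).
N = 12² / ((5050 − 12) × 0.013) = 144 / 65.49 ≈ 2.20.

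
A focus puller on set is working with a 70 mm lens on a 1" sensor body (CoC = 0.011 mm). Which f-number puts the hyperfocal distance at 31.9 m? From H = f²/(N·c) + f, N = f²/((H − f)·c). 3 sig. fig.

f/14

Rearrange H = f²/(N·c) + f for N: N = f² / ((H − f)·c).
N = 70² / ((31900 − 70) × 0.011) = 4900 / 350.1 ≈ 14.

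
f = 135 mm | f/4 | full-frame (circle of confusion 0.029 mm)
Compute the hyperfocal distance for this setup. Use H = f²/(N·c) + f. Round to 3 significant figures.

157 m

Hyperfocal distance H = f²/(N·c) + f = 135²/(4 × 0.029) + 135 = 18225/0.116 + 135 ≈ 157247.1 mm ≈ 157 m.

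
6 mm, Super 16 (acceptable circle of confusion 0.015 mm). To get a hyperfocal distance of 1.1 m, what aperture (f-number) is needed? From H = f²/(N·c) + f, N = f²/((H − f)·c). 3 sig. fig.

f/2.19

Rearrange H = f²/(N·c) + f for N: N = f² / ((H − f)·c).
N = 6² / ((1100 − 6) × 0.015) = 36 / 16.41 ≈ 2.19.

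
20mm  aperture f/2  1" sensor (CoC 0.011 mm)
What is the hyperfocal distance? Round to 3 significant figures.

Hyperfocal distance H = f²/(N·c) + f = 20²/(2 × 0.011) + 20 = 400/0.022 + 20 ≈ 18201.8 mm ≈ 18.2 m.

18.2 m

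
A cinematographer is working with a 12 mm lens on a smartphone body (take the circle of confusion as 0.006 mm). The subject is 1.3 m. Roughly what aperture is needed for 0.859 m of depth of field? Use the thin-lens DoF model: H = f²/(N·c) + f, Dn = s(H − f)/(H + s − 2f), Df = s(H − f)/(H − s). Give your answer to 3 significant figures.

f/5.60

Write h = H − f = f²/(N·c). The thin-lens limits are Dn = s·h/(h + (s−f)) and Df = s·h/(h − (s−f)), so DoF = Df − Dn = 2·s·(s−f)·h / (h² − (s−f)²).
That is a quadratic in h: DoF·h² − 2·s·(s−f)·h − DoF·(s−f)² = 0 ⇒ h = (s−f)·(s + √(s² + DoF²)) / DoF = 1288 × (1300 + √(1300² + 859²)) / 859 = 1288 × (1300 + 1558.17) / 859 ≈ 4285.6 mm.
Then N = f²/(c·h) = 12² / (0.006 × 4285.6) = 144 / 25.714 ≈ 5.60.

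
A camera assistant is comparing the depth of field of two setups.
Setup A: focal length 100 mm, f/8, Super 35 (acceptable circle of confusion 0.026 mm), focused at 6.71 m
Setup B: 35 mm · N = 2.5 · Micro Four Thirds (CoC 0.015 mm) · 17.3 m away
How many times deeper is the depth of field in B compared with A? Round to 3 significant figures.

13.5

Setup A: H = 100²/(8×0.026) + 100 ≈ 48176.9 mm; DoF = Df − Dn = 7779.6 − 5899.0 ≈ 1880.6 mm.
Setup B: H = 35²/(2.5×0.015) + 35 ≈ 32701.7 mm; DoF = Df − Dn = 36693 − 11318 ≈ 25375 mm.
Ratio = 25375 / 1880.6 ≈ 13.5.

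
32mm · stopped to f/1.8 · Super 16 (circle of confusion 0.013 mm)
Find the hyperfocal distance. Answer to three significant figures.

Hyperfocal distance H = f²/(N·c) + f = 32²/(1.8 × 0.013) + 32 = 1024/0.0234 + 32 ≈ 43792.7 mm ≈ 43.8 m.

43.8 m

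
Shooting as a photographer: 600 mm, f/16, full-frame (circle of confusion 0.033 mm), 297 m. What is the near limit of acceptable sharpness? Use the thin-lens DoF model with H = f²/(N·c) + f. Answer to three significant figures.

207 m

Hyperfocal distance H = f²/(N·c) + f = 600²/(16 × 0.033) + 600 = 360000/0.528 + 600 ≈ 682418.2 mm ≈ 682.4 m.
Near limit Dn = s·(H − f)/(H + s − 2f) = 297000 × (682418.2 − 600) / (682418.2 + 297000 − 2 × 600) = 297000 × 681818.2 / 978218.2 ≈ 207009 mm ≈ 207 m.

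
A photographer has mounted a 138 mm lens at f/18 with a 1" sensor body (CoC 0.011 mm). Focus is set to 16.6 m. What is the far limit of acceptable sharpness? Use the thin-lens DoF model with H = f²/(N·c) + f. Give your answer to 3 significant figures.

20.0 m

Hyperfocal distance H = f²/(N·c) + f = 138²/(18 × 0.011) + 138 = 19044/0.198 + 138 ≈ 96319.8 mm ≈ 96.32 m.
Far limit Df = s·(H − f)/(H − s) = 16600 × (96319.8 − 138) / (96319.8 − 16600) = 16600 × 96181.8 / 79719.8 ≈ 20028 mm ≈ 20.0 m.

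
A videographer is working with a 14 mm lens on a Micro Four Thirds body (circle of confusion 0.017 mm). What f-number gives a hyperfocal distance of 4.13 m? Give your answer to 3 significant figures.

f/2.80

Rearrange H = f²/(N·c) + f for N: N = f² / ((H − f)·c).
N = 14² / ((4130 − 14) × 0.017) = 196 / 69.97 ≈ 2.80.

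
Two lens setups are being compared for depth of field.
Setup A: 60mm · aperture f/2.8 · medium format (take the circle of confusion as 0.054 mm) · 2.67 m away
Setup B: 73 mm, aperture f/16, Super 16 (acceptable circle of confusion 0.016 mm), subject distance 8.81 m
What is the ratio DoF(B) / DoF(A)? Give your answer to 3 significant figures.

Setup A: H = 60²/(2.8×0.054) + 60 ≈ 23869.5 mm; DoF = Df − Dn = 2998.72 − 2406.23 ≈ 592.49 mm.
Setup B: H = 73²/(16×0.016) + 73 ≈ 20889.4 mm; DoF = Df − Dn = 15182.2 − 6205.5 ≈ 8976.7 mm.
Ratio = 8976.7 / 592.49 ≈ 15.2.

15.2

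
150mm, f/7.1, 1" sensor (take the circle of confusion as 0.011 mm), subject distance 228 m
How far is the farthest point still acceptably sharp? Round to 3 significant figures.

1090 m

Hyperfocal distance H = f²/(N·c) + f = 150²/(7.1 × 0.011) + 150 = 22500/0.0781 + 150 ≈ 288242.2 mm ≈ 288.2 m.
Far limit Df = s·(H − f)/(H − s) = 228000 × (288242.2 − 150) / (288242.2 − 228000) = 228000 × 288092.2 / 60242.2 ≈ 1090349 mm ≈ 1090 m.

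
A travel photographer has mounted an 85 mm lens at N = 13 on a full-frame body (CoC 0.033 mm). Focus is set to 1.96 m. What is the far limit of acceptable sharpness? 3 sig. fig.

2.21 m

Hyperfocal distance H = f²/(N·c) + f = 85²/(13 × 0.033) + 85 = 7225/0.429 + 85 ≈ 16926.5 mm ≈ 16.93 m.
Far limit Df = s·(H − f)/(H − s) = 1960 × (16926.5 − 85) / (16926.5 − 1960) = 1960 × 16841.5 / 14966.5 ≈ 2205.5 mm ≈ 2.21 m.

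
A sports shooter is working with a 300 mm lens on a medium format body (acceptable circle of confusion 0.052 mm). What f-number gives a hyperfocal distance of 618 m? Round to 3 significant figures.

Rearrange H = f²/(N·c) + f for N: N = f² / ((H − f)·c).
N = 300² / ((618000 − 300) × 0.052) = 90000 / 32120 ≈ 2.80.

f/2.80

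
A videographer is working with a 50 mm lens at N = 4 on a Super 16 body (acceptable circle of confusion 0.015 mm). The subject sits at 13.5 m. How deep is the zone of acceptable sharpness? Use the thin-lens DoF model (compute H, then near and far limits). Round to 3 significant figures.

Hyperfocal distance H = f²/(N·c) + f = 50²/(4 × 0.015) + 50 = 2500/0.06 + 50 ≈ 41716.7 mm ≈ 41.72 m.
Near limit Dn = s·(H − f)/(H + s − 2f) = 13500 × (41716.7 − 50) / (41716.7 + 13500 − 2 × 50) = 13500 × 41666.7 / 55116.7 ≈ 10205.6 mm.
Far limit Df = s·(H − f)/(H − s) = 13500 × (41716.7 − 50) / (41716.7 − 13500) = 13500 × 41666.7 / 28216.7 ≈ 19935.0 mm.
Depth of field = Df − Dn = 19935.0 − 10205.6 ≈ 9729.4 mm ≈ 9.73 m.

9.73 m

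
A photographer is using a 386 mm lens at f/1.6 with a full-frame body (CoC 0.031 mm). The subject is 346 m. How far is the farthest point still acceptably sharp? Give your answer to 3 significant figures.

Hyperfocal distance H = f²/(N·c) + f = 386²/(1.6 × 0.031) + 386 = 148996/0.0496 + 386 ≈ 3004337.6 mm ≈ 3004 m.
Far limit Df = s·(H − f)/(H − s) = 346000 × (3004337.6 − 386) / (3004337.6 − 346000) = 346000 × 3003951.6 / 2658337.6 ≈ 390984 mm ≈ 391 m.

391 m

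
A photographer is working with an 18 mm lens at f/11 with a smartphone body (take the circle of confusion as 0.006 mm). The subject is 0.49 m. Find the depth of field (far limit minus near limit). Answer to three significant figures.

Hyperfocal distance H = f²/(N·c) + f = 18²/(11 × 0.006) + 18 = 324/0.066 + 18 ≈ 4927.1 mm ≈ 4.927 m.
Near limit Dn = s·(H − f)/(H + s − 2f) = 490 × (4927.1 − 18) / (4927.1 + 490 − 2 × 18) = 490 × 4909.1 / 5381.1 ≈ 447.020 mm.
Far limit Df = s·(H − f)/(H − s) = 490 × (4927.1 − 18) / (4927.1 − 490) = 490 × 4909.1 / 4437.1 ≈ 542.124 mm.
Depth of field = Df − Dn = 542.124 − 447.020 ≈ 95.104 mm.

95.1 mm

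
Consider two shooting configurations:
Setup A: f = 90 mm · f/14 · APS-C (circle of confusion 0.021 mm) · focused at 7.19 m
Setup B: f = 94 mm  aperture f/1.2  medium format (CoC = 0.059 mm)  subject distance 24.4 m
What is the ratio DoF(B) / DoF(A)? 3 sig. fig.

2.49

Setup A: H = 90²/(14×0.021) + 90 ≈ 27641.0 mm; DoF = Df − Dn = 9686.2 − 5716.8 ≈ 3969.4 mm.
Setup B: H = 94²/(1.2×0.059) + 94 ≈ 124896.3 mm; DoF = Df − Dn = 30301.4 − 20422.6 ≈ 9878.8 mm.
Ratio = 9878.8 / 3969.4 ≈ 2.49.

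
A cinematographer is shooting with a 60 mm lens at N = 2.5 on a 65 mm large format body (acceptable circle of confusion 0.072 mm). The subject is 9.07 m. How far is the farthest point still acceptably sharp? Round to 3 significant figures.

16.5 m

Hyperfocal distance H = f²/(N·c) + f = 60²/(2.5 × 0.072) + 60 = 3600/0.18 + 60 ≈ 20060.0 mm ≈ 20.06 m.
Far limit Df = s·(H − f)/(H − s) = 9070 × (20060.0 − 60) / (20060.0 − 9070) = 9070 × 20000.0 / 10990.0 ≈ 16506 mm ≈ 16.5 m.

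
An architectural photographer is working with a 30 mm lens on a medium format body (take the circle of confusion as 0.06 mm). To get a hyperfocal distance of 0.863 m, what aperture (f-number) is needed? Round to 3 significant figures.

f/18

Rearrange H = f²/(N·c) + f for N: N = f² / ((H − f)·c).
N = 30² / ((863 − 30) × 0.06) = 900 / 49.98 ≈ 18.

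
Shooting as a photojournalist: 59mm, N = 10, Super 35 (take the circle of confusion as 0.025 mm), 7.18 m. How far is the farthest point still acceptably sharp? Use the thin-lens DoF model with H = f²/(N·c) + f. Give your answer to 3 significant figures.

Hyperfocal distance H = f²/(N·c) + f = 59²/(10 × 0.025) + 59 = 3481/0.25 + 59 ≈ 13983.0 mm ≈ 13.98 m.
Far limit Df = s·(H − f)/(H − s) = 7180 × (13983.0 − 59) / (13983.0 − 7180) = 7180 × 13924.0 / 6803.0 ≈ 14696 mm ≈ 14.7 m.

14.7 m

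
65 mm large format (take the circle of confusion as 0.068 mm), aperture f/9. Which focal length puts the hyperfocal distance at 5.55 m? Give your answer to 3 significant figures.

58.0 mm

From H = f²/(N·c) + f, with f ≪ H: f ≈ √(H·N·c) = √(5550 × 9 × 0.068) = √3396.6 ≈ 58.28 mm.
Exact: f² + N·c·f − N·c·H = 0 ⇒ f = (−N·c + √((N·c)² + 4·N·c·H))/2 = (−0.612 + √13587)/2 ≈ 57.975 mm ≈ 58.0 mm.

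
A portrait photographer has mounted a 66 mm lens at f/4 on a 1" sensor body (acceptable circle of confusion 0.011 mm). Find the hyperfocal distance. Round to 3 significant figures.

Hyperfocal distance H = f²/(N·c) + f = 66²/(4 × 0.011) + 66 = 4356/0.044 + 66 ≈ 99066.0 mm ≈ 99.1 m.

99.1 m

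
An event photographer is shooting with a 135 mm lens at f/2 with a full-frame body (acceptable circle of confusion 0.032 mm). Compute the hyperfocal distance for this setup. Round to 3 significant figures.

Hyperfocal distance H = f²/(N·c) + f = 135²/(2 × 0.032) + 135 = 18225/0.064 + 135 ≈ 284900.6 mm ≈ 285 m.

285 m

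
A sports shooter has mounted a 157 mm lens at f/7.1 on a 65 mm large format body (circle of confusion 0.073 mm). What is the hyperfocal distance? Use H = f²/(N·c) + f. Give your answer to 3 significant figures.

Hyperfocal distance H = f²/(N·c) + f = 157²/(7.1 × 0.073) + 157 = 24649/0.5183 + 157 ≈ 47714.4 mm ≈ 47.7 m.

47.7 m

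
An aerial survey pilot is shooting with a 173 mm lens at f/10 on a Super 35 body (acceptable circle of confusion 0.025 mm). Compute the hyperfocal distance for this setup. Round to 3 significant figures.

120 m

Hyperfocal distance H = f²/(N·c) + f = 173²/(10 × 0.025) + 173 = 29929/0.25 + 173 ≈ 119889.0 mm ≈ 120 m.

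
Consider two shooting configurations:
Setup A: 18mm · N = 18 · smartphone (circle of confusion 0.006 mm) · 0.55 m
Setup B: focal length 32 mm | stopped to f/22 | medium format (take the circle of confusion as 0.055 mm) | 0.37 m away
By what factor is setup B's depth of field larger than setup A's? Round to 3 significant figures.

Setup A: H = 18²/(18×0.006) + 18 ≈ 3018.0 mm; DoF = Df − Dn = 668.56 − 467.16 ≈ 201.40 mm.
Setup B: H = 32²/(22×0.055) + 32 ≈ 878.3 mm; DoF = Df − Dn = 616.05 − 264.40 ≈ 351.65 mm.
Ratio = 351.65 / 201.40 ≈ 1.75.

1.75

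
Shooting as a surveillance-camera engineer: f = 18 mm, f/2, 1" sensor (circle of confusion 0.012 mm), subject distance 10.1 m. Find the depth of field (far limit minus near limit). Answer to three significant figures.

34.1 m

Hyperfocal distance H = f²/(N·c) + f = 18²/(2 × 0.012) + 18 = 324/0.024 + 18 ≈ 13518.0 mm ≈ 13.52 m.
Near limit Dn = s·(H − f)/(H + s − 2f) = 10100 × (13518.0 − 18) / (13518.0 + 10100 − 2 × 18) = 10100 × 13500.0 / 23582.0 ≈ 5782 mm.
Far limit Df = s·(H − f)/(H − s) = 10100 × (13518.0 − 18) / (13518.0 − 10100) = 10100 × 13500.0 / 3418.0 ≈ 39892 mm.
Depth of field = Df − Dn = 39892 − 5782 ≈ 34110 mm ≈ 34.1 m.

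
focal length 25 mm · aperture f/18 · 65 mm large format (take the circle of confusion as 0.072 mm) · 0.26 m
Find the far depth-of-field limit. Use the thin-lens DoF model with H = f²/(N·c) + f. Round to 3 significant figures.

Hyperfocal distance H = f²/(N·c) + f = 25²/(18 × 0.072) + 25 = 625/1.296 + 25 ≈ 507.3 mm ≈ 0.507 m.
Far limit Df = s·(H − f)/(H − s) = 260 × (507.3 − 25) / (507.3 − 260) = 260 × 482.3 / 247.3 ≈ 507.12 mm ≈ 0.507 m.

0.507 m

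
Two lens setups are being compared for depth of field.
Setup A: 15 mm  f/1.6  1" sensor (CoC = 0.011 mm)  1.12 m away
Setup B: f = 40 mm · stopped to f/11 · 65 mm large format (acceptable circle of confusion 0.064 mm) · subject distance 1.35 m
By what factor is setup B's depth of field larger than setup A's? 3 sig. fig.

11.9

Setup A: H = 15²/(1.6×0.011) + 15 ≈ 12799.1 mm; DoF = Df − Dn = 1225.97 − 1030.89 ≈ 195.08 mm.
Setup B: H = 40²/(11×0.064) + 40 ≈ 2312.7 mm; DoF = Df − Dn = 3187.0 − 856.4 ≈ 2330.6 mm.
Ratio = 2330.6 / 195.08 ≈ 11.9.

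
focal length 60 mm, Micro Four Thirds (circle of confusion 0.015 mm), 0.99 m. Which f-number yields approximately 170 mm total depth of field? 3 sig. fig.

f/22

Write h = H − f = f²/(N·c). The thin-lens limits are Dn = s·h/(h + (s−f)) and Df = s·h/(h − (s−f)), so DoF = Df − Dn = 2·s·(s−f)·h / (h² − (s−f)²).
That is a quadratic in h: DoF·h² − 2·s·(s−f)·h − DoF·(s−f)² = 0 ⇒ h = (s−f)·(s + √(s² + DoF²)) / DoF = 930 × (990 + √(990² + 170²)) / 170 = 930 × (990 + 1004.49) / 170 ≈ 10911 mm.
Then N = f²/(c·h) = 60² / (0.015 × 10911) = 3600 / 163.67 ≈ 22.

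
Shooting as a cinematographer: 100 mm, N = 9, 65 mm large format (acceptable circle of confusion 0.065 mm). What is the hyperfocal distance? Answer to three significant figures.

Hyperfocal distance H = f²/(N·c) + f = 100²/(9 × 0.065) + 100 = 10000/0.585 + 100 ≈ 17194.0 mm ≈ 17.2 m.

17.2 m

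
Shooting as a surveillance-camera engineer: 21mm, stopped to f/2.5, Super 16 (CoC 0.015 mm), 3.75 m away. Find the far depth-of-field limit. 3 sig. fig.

Hyperfocal distance H = f²/(N·c) + f = 21²/(2.5 × 0.015) + 21 = 441/0.0375 + 21 ≈ 11781.0 mm ≈ 11.78 m.
Far limit Df = s·(H − f)/(H − s) = 3750 × (11781.0 − 21) / (11781.0 − 3750) = 3750 × 11760.0 / 8031.0 ≈ 5491.2 mm ≈ 5.49 m.

5.49 m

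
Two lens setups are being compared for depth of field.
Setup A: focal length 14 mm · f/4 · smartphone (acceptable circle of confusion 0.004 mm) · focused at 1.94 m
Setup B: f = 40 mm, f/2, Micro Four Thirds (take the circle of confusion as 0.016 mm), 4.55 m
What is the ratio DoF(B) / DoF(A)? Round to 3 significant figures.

1.32

Setup A: H = 14²/(4×0.004) + 14 ≈ 12264.0 mm; DoF = Df − Dn = 2301.92 − 1676.42 ≈ 625.50 mm.
Setup B: H = 40²/(2×0.016) + 40 ≈ 50040.0 mm; DoF = Df − Dn = 5001.10 − 4173.55 ≈ 827.55 mm.
Ratio = 827.55 / 625.50 ≈ 1.32.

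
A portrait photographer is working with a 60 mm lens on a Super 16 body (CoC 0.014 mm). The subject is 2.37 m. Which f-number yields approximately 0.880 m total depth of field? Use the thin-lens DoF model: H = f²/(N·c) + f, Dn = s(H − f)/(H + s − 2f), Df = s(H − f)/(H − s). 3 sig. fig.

Write h = H − f = f²/(N·c). The thin-lens limits are Dn = s·h/(h + (s−f)) and Df = s·h/(h − (s−f)), so DoF = Df − Dn = 2·s·(s−f)·h / (h² − (s−f)²).
That is a quadratic in h: DoF·h² − 2·s·(s−f)·h − DoF·(s−f)² = 0 ⇒ h = (s−f)·(s + √(s² + DoF²)) / DoF = 2310 × (2370 + √(2370² + 880²)) / 880 = 2310 × (2370 + 2528.10) / 880 ≈ 12858 mm.
Then N = f²/(c·h) = 60² / (0.014 × 12858) = 3600 / 180.01 ≈ 20.

f/20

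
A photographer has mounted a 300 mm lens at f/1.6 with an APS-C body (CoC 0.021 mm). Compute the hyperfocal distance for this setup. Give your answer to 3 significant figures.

Hyperfocal distance H = f²/(N·c) + f = 300²/(1.6 × 0.021) + 300 = 90000/0.0336 + 300 ≈ 2678871.4 mm ≈ 2680 m.

2680 m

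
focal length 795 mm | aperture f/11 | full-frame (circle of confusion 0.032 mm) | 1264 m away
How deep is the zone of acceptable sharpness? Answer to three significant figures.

3520 m

Hyperfocal distance H = f²/(N·c) + f = 795²/(11 × 0.032) + 795 = 632025/0.352 + 795 ≈ 1796320.6 mm ≈ 1796 m.
Near limit Dn = s·(H − f)/(H + s − 2f) = 1264000 × (1796320.6 − 795) / (1796320.6 + 1264000 − 2 × 795) = 1264000 × 1795525.6 / 3058730.6 ≈ 741989 mm.
Far limit Df = s·(H − f)/(H − s) = 1264000 × (1796320.6 − 795) / (1796320.6 − 1264000) = 1264000 × 1795525.6 / 532320.6 ≈ 4263492 mm.
Depth of field = Df − Dn = 4263492 − 741989 ≈ 3521503 mm ≈ 3520 m.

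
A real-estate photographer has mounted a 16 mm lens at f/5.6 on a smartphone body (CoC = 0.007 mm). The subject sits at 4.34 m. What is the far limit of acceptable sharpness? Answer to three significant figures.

Hyperfocal distance H = f²/(N·c) + f = 16²/(5.6 × 0.007) + 16 = 256/0.0392 + 16 ≈ 6546.6 mm ≈ 6.547 m.
Far limit Df = s·(H − f)/(H − s) = 4340 × (6546.6 − 16) / (6546.6 − 4340) = 4340 × 6530.6 / 2206.6 ≈ 12845 mm ≈ 12.8 m.

12.8 m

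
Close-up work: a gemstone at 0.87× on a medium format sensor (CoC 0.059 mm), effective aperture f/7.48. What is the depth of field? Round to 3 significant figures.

At magnification m, DoF ≈ 2·N_eff·c/m² = 2 × 7.48 × 0.059 / 0.87² = 0.8826 / 0.7569 ≈ 1.17 mm.

1.17 mm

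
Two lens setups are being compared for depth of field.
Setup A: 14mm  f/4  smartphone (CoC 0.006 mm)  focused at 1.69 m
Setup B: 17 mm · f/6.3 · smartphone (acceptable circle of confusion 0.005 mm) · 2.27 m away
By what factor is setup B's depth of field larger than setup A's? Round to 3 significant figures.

1.64

Setup A: H = 14²/(4×0.006) + 14 ≈ 8180.7 mm; DoF = Df − Dn = 2126.39 − 1402.23 ≈ 724.16 mm.
Setup B: H = 17²/(6.3×0.005) + 17 ≈ 9191.6 mm; DoF = Df − Dn = 3008.9 − 1822.5 ≈ 1186.4 mm.
Ratio = 1186.4 / 724.16 ≈ 1.64.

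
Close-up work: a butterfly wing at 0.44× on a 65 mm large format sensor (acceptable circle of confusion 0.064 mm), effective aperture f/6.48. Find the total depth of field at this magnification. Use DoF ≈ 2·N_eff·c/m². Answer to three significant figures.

At magnification m, DoF ≈ 2·N_eff·c/m² = 2 × 6.48 × 0.064 / 0.44² = 0.8294 / 0.1936 ≈ 4.28 mm.

4.28 mm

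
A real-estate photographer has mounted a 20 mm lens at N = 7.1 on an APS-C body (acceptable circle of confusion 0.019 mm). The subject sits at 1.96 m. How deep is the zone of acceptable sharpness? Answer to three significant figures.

Hyperfocal distance H = f²/(N·c) + f = 20²/(7.1 × 0.019) + 20 = 400/0.1349 + 20 ≈ 2985.2 mm ≈ 2.985 m.
Near limit Dn = s·(H − f)/(H + s − 2f) = 1960 × (2985.2 − 20) / (2985.2 + 1960 − 2 × 20) = 1960 × 2965.2 / 4905.2 ≈ 1184.8 mm.
Far limit Df = s·(H − f)/(H − s) = 1960 × (2985.2 − 20) / (2985.2 − 1960) = 1960 × 2965.2 / 1025.2 ≈ 5669.1 mm.
Depth of field = Df − Dn = 5669.1 − 1184.8 ≈ 4484.3 mm ≈ 4.48 m.

4.48 m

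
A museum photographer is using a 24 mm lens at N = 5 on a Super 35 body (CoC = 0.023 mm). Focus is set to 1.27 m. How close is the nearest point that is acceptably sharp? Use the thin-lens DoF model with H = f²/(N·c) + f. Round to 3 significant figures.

1.02 m

Hyperfocal distance H = f²/(N·c) + f = 24²/(5 × 0.023) + 24 = 576/0.115 + 24 ≈ 5032.7 mm ≈ 5.033 m.
Near limit Dn = s·(H − f)/(H + s − 2f) = 1270 × (5032.7 − 24) / (5032.7 + 1270 − 2 × 24) = 1270 × 5008.7 / 6254.7 ≈ 1017.0 mm ≈ 1.02 m.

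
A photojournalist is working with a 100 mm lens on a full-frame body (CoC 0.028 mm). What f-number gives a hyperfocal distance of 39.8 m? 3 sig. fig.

Rearrange H = f²/(N·c) + f for N: N = f² / ((H − f)·c).
N = 100² / ((39800 − 100) × 0.028) = 10000 / 1112 ≈ 9.

f/9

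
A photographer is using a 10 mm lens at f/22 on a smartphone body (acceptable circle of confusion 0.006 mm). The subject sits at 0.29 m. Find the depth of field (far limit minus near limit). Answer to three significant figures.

Hyperfocal distance H = f²/(N·c) + f = 10²/(22 × 0.006) + 10 = 100/0.132 + 10 ≈ 767.6 mm ≈ 0.768 m.
Near limit Dn = s·(H − f)/(H + s − 2f) = 290 × (767.6 − 10) / (767.6 + 290 − 2 × 10) = 290 × 757.6 / 1037.6 ≈ 211.74 mm.
Far limit Df = s·(H − f)/(H − s) = 290 × (767.6 − 10) / (767.6 − 290) = 290 × 757.6 / 477.6 ≈ 460.03 mm.
Depth of field = Df − Dn = 460.03 − 211.74 ≈ 248.29 mm.

248 mm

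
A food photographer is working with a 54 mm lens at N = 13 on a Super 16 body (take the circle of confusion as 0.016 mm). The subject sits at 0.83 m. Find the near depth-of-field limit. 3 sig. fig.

Hyperfocal distance H = f²/(N·c) + f = 54²/(13 × 0.016) + 54 = 2916/0.208 + 54 ≈ 14073.2 mm ≈ 14.07 m.
Near limit Dn = s·(H − f)/(H + s − 2f) = 830 × (14073.2 − 54) / (14073.2 + 830 − 2 × 54) = 830 × 14019.2 / 14795.2 ≈ 786.47 mm ≈ 0.786 m.

0.786 m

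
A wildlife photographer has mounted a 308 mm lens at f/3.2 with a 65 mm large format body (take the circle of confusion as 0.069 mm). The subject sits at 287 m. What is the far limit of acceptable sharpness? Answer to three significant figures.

863 m

Hyperfocal distance H = f²/(N·c) + f = 308²/(3.2 × 0.069) + 308 = 94864/0.2208 + 308 ≈ 429945.7 mm ≈ 429.9 m.
Far limit Df = s·(H − f)/(H − s) = 287000 × (429945.7 − 308) / (429945.7 − 287000) = 287000 × 429637.7 / 142945.7 ≈ 862607 mm ≈ 863 m.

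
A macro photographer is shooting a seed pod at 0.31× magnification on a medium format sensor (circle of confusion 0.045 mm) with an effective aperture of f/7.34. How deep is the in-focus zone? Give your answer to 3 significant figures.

At magnification m, DoF ≈ 2·N_eff·c/m² = 2 × 7.34 × 0.045 / 0.31² = 0.6606 / 0.0961 ≈ 6.87 mm.

6.87 mm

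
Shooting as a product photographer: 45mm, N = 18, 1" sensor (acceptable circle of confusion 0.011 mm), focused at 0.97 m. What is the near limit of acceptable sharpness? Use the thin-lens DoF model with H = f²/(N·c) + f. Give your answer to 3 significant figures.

Hyperfocal distance H = f²/(N·c) + f = 45²/(18 × 0.011) + 45 = 2025/0.198 + 45 ≈ 10272.3 mm ≈ 10.27 m.
Near limit Dn = s·(H − f)/(H + s − 2f) = 970 × (10272.3 − 45) / (10272.3 + 970 − 2 × 45) = 970 × 10227.3 / 11152.3 ≈ 889.55 mm ≈ 0.890 m.

0.890 m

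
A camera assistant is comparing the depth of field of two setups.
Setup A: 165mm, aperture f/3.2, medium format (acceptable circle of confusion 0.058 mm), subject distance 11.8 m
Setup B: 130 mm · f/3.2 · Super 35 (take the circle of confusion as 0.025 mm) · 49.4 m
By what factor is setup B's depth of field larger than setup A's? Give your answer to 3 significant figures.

12.9

Setup A: H = 165²/(3.2×0.058) + 165 ≈ 146851.4 mm; DoF = Df − Dn = 12816.6 − 10932.8 ≈ 1883.8 mm.
Setup B: H = 130²/(3.2×0.025) + 130 ≈ 211380.0 mm; DoF = Df − Dn = 64426 − 40057 ≈ 24369 mm.
Ratio = 24369 / 1883.8 ≈ 12.9.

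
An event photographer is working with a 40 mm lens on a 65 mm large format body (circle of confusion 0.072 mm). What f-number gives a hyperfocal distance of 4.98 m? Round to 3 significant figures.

Rearrange H = f²/(N·c) + f for N: N = f² / ((H − f)·c).
N = 40² / ((4980 − 40) × 0.072) = 1600 / 355.7 ≈ 4.50.

f/4.50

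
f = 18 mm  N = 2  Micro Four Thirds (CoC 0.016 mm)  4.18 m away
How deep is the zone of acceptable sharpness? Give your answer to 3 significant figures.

Hyperfocal distance H = f²/(N·c) + f = 18²/(2 × 0.016) + 18 = 324/0.032 + 18 ≈ 10143.0 mm ≈ 10.14 m.
Near limit Dn = s·(H − f)/(H + s − 2f) = 4180 × (10143.0 − 18) / (10143.0 + 4180 − 2 × 18) = 4180 × 10125.0 / 14287.0 ≈ 2962.3 mm.
Far limit Df = s·(H − f)/(H − s) = 4180 × (10143.0 − 18) / (10143.0 − 4180) = 4180 × 10125.0 / 5963.0 ≈ 7097.5 mm.
Depth of field = Df − Dn = 7097.5 − 2962.3 ≈ 4135.2 mm ≈ 4.14 m.

4.14 m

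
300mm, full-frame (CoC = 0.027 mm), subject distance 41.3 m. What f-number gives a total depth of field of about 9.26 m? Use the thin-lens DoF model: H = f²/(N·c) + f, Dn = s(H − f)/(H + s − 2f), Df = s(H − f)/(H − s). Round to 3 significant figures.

f/9

Write h = H − f = f²/(N·c). The thin-lens limits are Dn = s·h/(h + (s−f)) and Df = s·h/(h − (s−f)), so DoF = Df − Dn = 2·s·(s−f)·h / (h² − (s−f)²).
That is a quadratic in h: DoF·h² − 2·s·(s−f)·h − DoF·(s−f)² = 0 ⇒ h = (s−f)·(s + √(s² + DoF²)) / DoF = 41000 × (41300 + √(41300² + 9260²)) / 9260 = 41000 × (41300 + 42325.4) / 9260 ≈ 370264 mm.
Then N = f²/(c·h) = 300² / (0.027 × 370264) = 90000 / 9997.1 ≈ 9.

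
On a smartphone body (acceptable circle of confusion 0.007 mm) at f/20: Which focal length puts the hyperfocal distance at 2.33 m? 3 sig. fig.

18.0 mm

From H = f²/(N·c) + f, with f ≪ H: f ≈ √(H·N·c) = √(2330 × 20 × 0.007) = √326.20 ≈ 18.06 mm.
Exact: f² + N·c·f − N·c·H = 0 ⇒ f = (−N·c + √((N·c)² + 4·N·c·H))/2 = (−0.14 + √1304.8)/2 ≈ 17.991 mm ≈ 18.0 mm.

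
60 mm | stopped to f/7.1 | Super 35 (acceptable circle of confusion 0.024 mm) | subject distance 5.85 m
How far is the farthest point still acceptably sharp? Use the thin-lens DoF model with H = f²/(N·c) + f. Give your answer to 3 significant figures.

8.06 m

Hyperfocal distance H = f²/(N·c) + f = 60²/(7.1 × 0.024) + 60 = 3600/0.1704 + 60 ≈ 21186.8 mm ≈ 21.19 m.
Far limit Df = s·(H − f)/(H − s) = 5850 × (21186.8 − 60) / (21186.8 − 5850) = 5850 × 21126.8 / 15336.8 ≈ 8058.5 mm ≈ 8.06 m.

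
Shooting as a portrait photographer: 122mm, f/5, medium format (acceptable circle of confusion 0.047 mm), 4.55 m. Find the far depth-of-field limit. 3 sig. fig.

4.89 m

Hyperfocal distance H = f²/(N·c) + f = 122²/(5 × 0.047) + 122 = 14884/0.235 + 122 ≈ 63458.2 mm ≈ 63.46 m.
Far limit Df = s·(H − f)/(H − s) = 4550 × (63458.2 − 122) / (63458.2 − 4550) = 4550 × 63336.2 / 58908.2 ≈ 4892.0 mm ≈ 4.89 m.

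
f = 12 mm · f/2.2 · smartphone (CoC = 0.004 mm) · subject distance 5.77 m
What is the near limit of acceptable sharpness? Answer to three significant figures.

Hyperfocal distance H = f²/(N·c) + f = 12²/(2.2 × 0.004) + 12 = 144/0.0088 + 12 ≈ 16375.6 mm ≈ 16.38 m.
Near limit Dn = s·(H − f)/(H + s − 2f) = 5770 × (16375.6 − 12) / (16375.6 + 5770 − 2 × 12) = 5770 × 16363.6 / 22121.6 ≈ 4268.1 mm ≈ 4.27 m.

4.27 m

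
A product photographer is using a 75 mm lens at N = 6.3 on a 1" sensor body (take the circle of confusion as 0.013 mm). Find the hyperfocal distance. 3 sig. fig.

68.8 m

Hyperfocal distance H = f²/(N·c) + f = 75²/(6.3 × 0.013) + 75 = 5625/0.0819 + 75 ≈ 68756.3 mm ≈ 68.8 m.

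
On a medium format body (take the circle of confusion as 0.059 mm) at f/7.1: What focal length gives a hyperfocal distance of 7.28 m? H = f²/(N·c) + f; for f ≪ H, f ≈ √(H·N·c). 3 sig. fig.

55.0 mm

From H = f²/(N·c) + f, with f ≪ H: f ≈ √(H·N·c) = √(7280 × 7.1 × 0.059) = √3049.6 ≈ 55.22 mm.
Exact: f² + N·c·f − N·c·H = 0 ⇒ f = (−N·c + √((N·c)² + 4·N·c·H))/2 = (−0.4189 + √12199)/2 ≈ 55.014 mm ≈ 55.0 mm.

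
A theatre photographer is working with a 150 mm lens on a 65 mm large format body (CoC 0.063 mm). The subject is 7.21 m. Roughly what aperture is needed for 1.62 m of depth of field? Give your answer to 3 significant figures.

f/5.61

Write h = H − f = f²/(N·c). The thin-lens limits are Dn = s·h/(h + (s−f)) and Df = s·h/(h − (s−f)), so DoF = Df − Dn = 2·s·(s−f)·h / (h² − (s−f)²).
That is a quadratic in h: DoF·h² − 2·s·(s−f)·h − DoF·(s−f)² = 0 ⇒ h = (s−f)·(s + √(s² + DoF²)) / DoF = 7060 × (7210 + √(7210² + 1620²)) / 1620 = 7060 × (7210 + 7389.76) / 1620 ≈ 63626 mm.
Then N = f²/(c·h) = 150² / (0.063 × 63626) = 22500 / 4008.4 ≈ 5.61.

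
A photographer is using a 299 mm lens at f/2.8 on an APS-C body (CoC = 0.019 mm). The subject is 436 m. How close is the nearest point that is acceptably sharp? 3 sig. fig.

Hyperfocal distance H = f²/(N·c) + f = 299²/(2.8 × 0.019) + 299 = 89401/0.0532 + 299 ≈ 1680768.9 mm ≈ 1681 m.
Near limit Dn = s·(H − f)/(H + s − 2f) = 436000 × (1680768.9 − 299) / (1680768.9 + 436000 − 2 × 299) = 436000 × 1680469.9 / 2116170.9 ≈ 346231 mm ≈ 346 m.

346 m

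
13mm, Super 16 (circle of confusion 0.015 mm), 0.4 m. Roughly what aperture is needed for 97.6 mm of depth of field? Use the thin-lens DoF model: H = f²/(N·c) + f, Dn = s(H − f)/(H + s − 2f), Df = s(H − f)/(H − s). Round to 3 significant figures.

f/3.50

Write h = H − f = f²/(N·c). The thin-lens limits are Dn = s·h/(h + (s−f)) and Df = s·h/(h − (s−f)), so DoF = Df − Dn = 2·s·(s−f)·h / (h² − (s−f)²).
That is a quadratic in h: DoF·h² − 2·s·(s−f)·h − DoF·(s−f)² = 0 ⇒ h = (s−f)·(s + √(s² + DoF²)) / DoF = 387 × (400 + √(400² + 97.6²)) / 97.6 = 387 × (400 + 411.735) / 97.6 ≈ 3218.7 mm.
Then N = f²/(c·h) = 13² / (0.015 × 3218.7) = 169 / 48.280 ≈ 3.50.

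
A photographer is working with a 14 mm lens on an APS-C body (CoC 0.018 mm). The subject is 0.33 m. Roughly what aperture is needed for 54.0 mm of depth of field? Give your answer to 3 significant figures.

Write h = H − f = f²/(N·c). The thin-lens limits are Dn = s·h/(h + (s−f)) and Df = s·h/(h − (s−f)), so DoF = Df − Dn = 2·s·(s−f)·h / (h² − (s−f)²).
That is a quadratic in h: DoF·h² − 2·s·(s−f)·h − DoF·(s−f)² = 0 ⇒ h = (s−f)·(s + √(s² + DoF²)) / DoF = 316 × (330 + √(330² + 54²)) / 54 = 316 × (330 + 334.389) / 54 ≈ 3887.9 mm.
Then N = f²/(c·h) = 14² / (0.018 × 3887.9) = 196 / 69.982 ≈ 2.80.

f/2.80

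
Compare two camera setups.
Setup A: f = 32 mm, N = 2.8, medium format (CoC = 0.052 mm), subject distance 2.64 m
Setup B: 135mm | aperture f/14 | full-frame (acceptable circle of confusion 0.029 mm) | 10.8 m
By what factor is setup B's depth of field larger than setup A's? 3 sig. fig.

2.40

Setup A: H = 32²/(2.8×0.052) + 32 ≈ 7065.0 mm; DoF = Df − Dn = 4196.0 − 1925.8 ≈ 2270.2 mm.
Setup B: H = 135²/(14×0.029) + 135 ≈ 45024.2 mm; DoF = Df − Dn = 14165.5 − 8726.7 ≈ 5438.8 mm.
Ratio = 5438.8 / 2270.2 ≈ 2.40.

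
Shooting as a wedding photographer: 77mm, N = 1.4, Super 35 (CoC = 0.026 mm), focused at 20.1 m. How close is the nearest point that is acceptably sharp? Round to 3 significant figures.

Hyperfocal distance H = f²/(N·c) + f = 77²/(1.4 × 0.026) + 77 = 5929/0.0364 + 77 ≈ 162961.6 mm ≈ 163.0 m.
Near limit Dn = s·(H − f)/(H + s − 2f) = 20100 × (162961.6 − 77) / (162961.6 + 20100 − 2 × 77) = 20100 × 162884.6 / 182907.6 ≈ 17900 mm ≈ 17.9 m.

17.9 m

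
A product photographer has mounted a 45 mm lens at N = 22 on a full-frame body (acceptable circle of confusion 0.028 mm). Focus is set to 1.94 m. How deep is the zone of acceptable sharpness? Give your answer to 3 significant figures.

Hyperfocal distance H = f²/(N·c) + f = 45²/(22 × 0.028) + 45 = 2025/0.616 + 45 ≈ 3332.3 mm ≈ 3.332 m.
Near limit Dn = s·(H − f)/(H + s − 2f) = 1940 × (3332.3 − 45) / (3332.3 + 1940 − 2 × 45) = 1940 × 3287.3 / 5182.3 ≈ 1230.6 mm.
Far limit Df = s·(H − f)/(H − s) = 1940 × (3332.3 − 45) / (3332.3 − 1940) = 1940 × 3287.3 / 1392.3 ≈ 4580.4 mm.
Depth of field = Df − Dn = 4580.4 − 1230.6 ≈ 3349.8 mm ≈ 3.35 m.

3.35 m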